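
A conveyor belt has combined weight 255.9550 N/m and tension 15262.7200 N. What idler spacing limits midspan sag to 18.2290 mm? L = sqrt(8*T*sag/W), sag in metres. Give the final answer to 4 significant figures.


sag = 18.2290/1000 = 0.018229 m
L = sqrt(8 * 15262.7200 * 0.018229 / 255.9550)
L = 2.949 m


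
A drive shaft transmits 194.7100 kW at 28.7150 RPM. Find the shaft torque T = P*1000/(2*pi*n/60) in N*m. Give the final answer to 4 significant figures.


omega = 2*pi*28.7150/60 = 3.00703 rad/s
T = 194.7100*1000 / 3.00703
T = 64750 N*m


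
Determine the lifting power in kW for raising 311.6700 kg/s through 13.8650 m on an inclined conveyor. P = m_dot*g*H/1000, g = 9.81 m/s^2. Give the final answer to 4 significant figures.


P = 311.6700 * 9.81 * 13.8650 / 1000
P = 42.39 kW


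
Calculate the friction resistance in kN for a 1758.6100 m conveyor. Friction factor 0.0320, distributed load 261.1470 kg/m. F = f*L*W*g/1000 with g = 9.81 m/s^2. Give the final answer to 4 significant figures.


F = 0.0320 * 1758.6100 * 261.1470 * 9.81 / 1000
F = 144.2 kN


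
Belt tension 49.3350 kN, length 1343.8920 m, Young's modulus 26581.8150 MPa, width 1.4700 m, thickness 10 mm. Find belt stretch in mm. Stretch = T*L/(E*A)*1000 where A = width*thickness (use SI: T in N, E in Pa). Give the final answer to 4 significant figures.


A = 1.4700 * 0.01 = 0.01470 m^2
Stretch = 49.3350*1000 * 1343.8920 / (26581.8150e6 * 0.01470) * 1000
Stretch = 169.7 mm


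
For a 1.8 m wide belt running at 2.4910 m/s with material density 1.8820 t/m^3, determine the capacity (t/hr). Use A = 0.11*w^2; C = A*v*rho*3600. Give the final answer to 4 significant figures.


A = 0.11 * 1.8^2 = 0.3564 m^2
C = 0.3564 * 2.4910 * 1.8820 * 3600
C = 6015 t/hr


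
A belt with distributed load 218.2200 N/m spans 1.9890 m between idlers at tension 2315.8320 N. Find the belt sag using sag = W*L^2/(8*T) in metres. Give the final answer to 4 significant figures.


sag = 218.2200 * 1.9890^2 / (8 * 2315.8320)
sag = 0.04660 m


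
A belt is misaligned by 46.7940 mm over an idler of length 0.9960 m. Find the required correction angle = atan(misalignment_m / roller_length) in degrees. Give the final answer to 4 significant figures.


misalign_m = 46.7940 / 1000 = 0.046794 m
angle = atan(0.046794 / 0.9960)
angle = 2.690 deg


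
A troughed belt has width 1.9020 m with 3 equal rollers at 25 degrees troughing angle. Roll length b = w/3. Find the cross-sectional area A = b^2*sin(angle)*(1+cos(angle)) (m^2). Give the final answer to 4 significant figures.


b = 1.9020/3 = 0.634 m
A = 0.634^2 * sin(25 deg) * (1 + cos(25 deg))
A = 0.3238 m^2


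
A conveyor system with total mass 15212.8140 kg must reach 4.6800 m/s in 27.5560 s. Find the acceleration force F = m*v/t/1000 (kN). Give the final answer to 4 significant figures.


F = 15212.8140 * 4.6800 / 27.5560 / 1000
F = 2.584 kN


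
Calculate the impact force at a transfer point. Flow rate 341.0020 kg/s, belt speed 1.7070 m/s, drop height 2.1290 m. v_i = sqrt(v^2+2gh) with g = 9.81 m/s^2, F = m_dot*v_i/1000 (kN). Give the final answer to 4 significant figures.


v_i = sqrt(1.7070^2 + 2*9.81*2.1290) = 6.68467 m/s
F = 341.0020 * 6.68467 / 1000
F = 2.279 kN


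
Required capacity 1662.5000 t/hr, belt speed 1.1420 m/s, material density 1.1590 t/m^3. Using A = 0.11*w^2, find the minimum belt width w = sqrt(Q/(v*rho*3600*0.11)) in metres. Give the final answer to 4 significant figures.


A_req = 1662.5000 / (1.1420 * 1.1590 * 3600) = 0.348907 m^2
w = sqrt(0.348907 / 0.11)
w = 1.781 m


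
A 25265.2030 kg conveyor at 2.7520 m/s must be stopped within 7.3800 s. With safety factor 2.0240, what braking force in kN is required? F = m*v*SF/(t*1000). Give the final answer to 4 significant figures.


F = 25265.2030 * 2.7520 / 7.3800 * 2.0240 / 1000
F = 19.07 kN


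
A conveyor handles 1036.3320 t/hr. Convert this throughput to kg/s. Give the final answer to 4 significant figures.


m_dot = 1036.3320 * 1000 / 3600
m_dot = 287.9 kg/s


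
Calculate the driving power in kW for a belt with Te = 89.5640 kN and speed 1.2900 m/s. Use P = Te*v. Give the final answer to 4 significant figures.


P = Te * v = 89.5640 * 1.2900
P = 115.5 kW


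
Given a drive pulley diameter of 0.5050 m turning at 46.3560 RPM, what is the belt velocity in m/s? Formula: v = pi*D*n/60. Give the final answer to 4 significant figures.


v = pi * 0.5050 * 46.3560 / 60
v = 1.226 m/s


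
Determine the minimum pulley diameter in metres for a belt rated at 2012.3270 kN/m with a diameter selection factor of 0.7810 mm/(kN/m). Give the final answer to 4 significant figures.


D = 2012.3270 * 0.7810 / 1000
D = 1.572 m


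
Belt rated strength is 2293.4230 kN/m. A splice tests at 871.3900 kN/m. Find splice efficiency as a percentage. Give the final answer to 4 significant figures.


Eff = 871.3900 / 2293.4230 * 100
Eff = 38.00 %


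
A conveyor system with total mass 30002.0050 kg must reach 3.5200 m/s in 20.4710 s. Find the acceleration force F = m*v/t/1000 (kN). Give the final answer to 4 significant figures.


F = 30002.0050 * 3.5200 / 20.4710 / 1000
F = 5.159 kN


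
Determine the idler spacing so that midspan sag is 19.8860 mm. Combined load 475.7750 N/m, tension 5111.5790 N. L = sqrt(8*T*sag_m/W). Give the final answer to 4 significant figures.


sag = 19.8860/1000 = 0.019886 m
L = sqrt(8 * 5111.5790 * 0.019886 / 475.7750)
L = 1.307 m


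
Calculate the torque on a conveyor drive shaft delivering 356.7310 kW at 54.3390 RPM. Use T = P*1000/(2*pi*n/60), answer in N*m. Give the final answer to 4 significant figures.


omega = 2*pi*54.3390/60 = 5.69037 rad/s
T = 356.7310*1000 / 5.69037
T = 62690 N*m


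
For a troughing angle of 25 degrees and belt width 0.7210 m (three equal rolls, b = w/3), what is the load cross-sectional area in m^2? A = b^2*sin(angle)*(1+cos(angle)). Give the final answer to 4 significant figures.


b = 0.7210/3 = 0.240333 m
A = 0.240333^2 * sin(25 deg) * (1 + cos(25 deg))
A = 0.04653 m^2


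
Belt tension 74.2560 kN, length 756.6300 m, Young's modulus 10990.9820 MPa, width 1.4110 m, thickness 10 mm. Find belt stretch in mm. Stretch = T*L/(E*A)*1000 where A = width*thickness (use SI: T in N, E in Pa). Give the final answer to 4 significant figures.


A = 1.4110 * 0.01 = 0.01411 m^2
Stretch = 74.2560*1000 * 756.6300 / (10990.9820e6 * 0.01411) * 1000
Stretch = 362.3 mm


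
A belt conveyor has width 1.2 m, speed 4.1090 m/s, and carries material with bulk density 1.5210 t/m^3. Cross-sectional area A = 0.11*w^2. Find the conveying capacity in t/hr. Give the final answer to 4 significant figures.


A = 0.11 * 1.2^2 = 0.1584 m^2
C = 0.1584 * 4.1090 * 1.5210 * 3600
C = 3564 t/hr


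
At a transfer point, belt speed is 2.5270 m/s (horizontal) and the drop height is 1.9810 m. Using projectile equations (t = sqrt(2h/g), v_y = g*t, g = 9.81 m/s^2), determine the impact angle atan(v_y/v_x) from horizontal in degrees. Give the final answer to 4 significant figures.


t = sqrt(2*1.9810/9.81) = 0.635511 s
v_y = 9.81 * 0.635511 = 6.23436 m/s
angle = atan(6.23436 / 2.5270) = 67.94 deg


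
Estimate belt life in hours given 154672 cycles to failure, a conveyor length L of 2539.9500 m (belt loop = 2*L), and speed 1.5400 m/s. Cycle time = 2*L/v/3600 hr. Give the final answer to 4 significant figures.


cycle_time = 2 * 2539.9500 / 1.5400 / 3600 = 0.916288 hr
life = 154672 * 0.916288 = 141700 hours


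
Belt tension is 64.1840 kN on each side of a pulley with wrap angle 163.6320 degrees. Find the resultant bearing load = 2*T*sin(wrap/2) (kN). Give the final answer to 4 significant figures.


F = 2 * 64.1840 * sin(163.6320/2 deg)
F = 127.1 kN


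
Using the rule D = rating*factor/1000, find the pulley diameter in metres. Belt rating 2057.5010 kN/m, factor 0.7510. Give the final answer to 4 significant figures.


D = 2057.5010 * 0.7510 / 1000
D = 1.545 m


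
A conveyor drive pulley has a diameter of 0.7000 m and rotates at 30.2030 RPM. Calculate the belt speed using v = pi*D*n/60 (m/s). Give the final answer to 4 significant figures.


v = pi * 0.7000 * 30.2030 / 60
v = 1.107 m/s


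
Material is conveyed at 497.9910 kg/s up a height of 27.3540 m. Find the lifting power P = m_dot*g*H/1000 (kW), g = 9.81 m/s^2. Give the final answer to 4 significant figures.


P = 497.9910 * 9.81 * 27.3540 / 1000
P = 133.6 kW


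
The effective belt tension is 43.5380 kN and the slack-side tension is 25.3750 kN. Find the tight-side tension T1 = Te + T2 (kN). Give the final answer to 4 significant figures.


T1 = Te + T2 = 43.5380 + 25.3750
T1 = 68.91 kN


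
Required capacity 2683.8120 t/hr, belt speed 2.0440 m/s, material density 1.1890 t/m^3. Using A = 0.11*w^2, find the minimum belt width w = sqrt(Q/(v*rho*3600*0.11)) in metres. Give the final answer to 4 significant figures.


A_req = 2683.8120 / (2.0440 * 1.1890 * 3600) = 0.306752 m^2
w = sqrt(0.306752 / 0.11)
w = 1.670 m


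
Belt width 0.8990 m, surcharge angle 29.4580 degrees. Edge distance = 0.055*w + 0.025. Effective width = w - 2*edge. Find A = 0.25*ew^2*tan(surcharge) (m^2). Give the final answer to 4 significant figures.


edge = 0.055*0.8990 + 0.025 = 0.074445 m
ew = 0.8990 - 2*0.074445 = 0.75011 m
A = 0.25 * 0.75011^2 * tan(29.4580 deg)
A = 0.07945 m^2


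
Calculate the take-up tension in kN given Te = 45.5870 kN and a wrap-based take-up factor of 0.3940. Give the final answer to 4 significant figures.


T_tu = 45.5870 * 0.3940
T_tu = 17.96 kN


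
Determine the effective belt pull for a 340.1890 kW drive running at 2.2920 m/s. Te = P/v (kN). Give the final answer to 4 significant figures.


Te = P / v = 340.1890 / 2.2920
Te = 148.4 kN


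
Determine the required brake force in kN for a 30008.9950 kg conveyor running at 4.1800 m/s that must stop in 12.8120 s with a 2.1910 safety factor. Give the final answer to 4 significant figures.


F = 30008.9950 * 4.1800 / 12.8120 * 2.1910 / 1000
F = 21.45 kN


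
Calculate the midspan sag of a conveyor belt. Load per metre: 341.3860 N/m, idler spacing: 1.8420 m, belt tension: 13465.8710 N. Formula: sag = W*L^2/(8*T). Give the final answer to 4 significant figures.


sag = 341.3860 * 1.8420^2 / (8 * 13465.8710)
sag = 0.01075 m


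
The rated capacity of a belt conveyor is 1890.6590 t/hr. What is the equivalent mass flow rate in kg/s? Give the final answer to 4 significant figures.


m_dot = 1890.6590 * 1000 / 3600
m_dot = 525.2 kg/s


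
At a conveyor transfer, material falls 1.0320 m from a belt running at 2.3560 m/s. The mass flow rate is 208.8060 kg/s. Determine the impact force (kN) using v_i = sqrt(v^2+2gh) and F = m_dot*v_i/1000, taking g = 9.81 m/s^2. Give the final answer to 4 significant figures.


v_i = sqrt(2.3560^2 + 2*9.81*1.0320) = 5.07923 m/s
F = 208.8060 * 5.07923 / 1000
F = 1.061 kN


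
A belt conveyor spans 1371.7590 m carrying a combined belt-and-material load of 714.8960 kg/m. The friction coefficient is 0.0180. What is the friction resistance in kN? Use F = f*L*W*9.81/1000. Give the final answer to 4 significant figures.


F = 0.0180 * 1371.7590 * 714.8960 * 9.81 / 1000
F = 173.2 kN


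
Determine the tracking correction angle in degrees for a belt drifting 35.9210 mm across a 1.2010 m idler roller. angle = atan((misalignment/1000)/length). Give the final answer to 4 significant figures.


misalign_m = 35.9210 / 1000 = 0.035921 m
angle = atan(0.035921 / 1.2010)
angle = 1.713 deg


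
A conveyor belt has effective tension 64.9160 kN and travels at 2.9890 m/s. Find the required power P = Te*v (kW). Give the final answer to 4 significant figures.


P = Te * v = 64.9160 * 2.9890
P = 194.0 kW


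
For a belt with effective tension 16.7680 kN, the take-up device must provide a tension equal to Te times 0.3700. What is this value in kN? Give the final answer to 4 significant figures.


T_tu = 16.7680 * 0.3700
T_tu = 6.204 kN


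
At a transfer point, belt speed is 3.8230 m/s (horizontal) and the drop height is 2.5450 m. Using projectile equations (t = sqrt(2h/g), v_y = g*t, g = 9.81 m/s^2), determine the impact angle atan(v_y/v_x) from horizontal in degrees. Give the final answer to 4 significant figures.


t = sqrt(2*2.5450/9.81) = 0.720318 s
v_y = 9.81 * 0.720318 = 7.06632 m/s
angle = atan(7.06632 / 3.8230) = 61.59 deg


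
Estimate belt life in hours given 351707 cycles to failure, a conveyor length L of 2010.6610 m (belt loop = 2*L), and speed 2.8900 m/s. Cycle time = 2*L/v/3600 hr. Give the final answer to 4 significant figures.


cycle_time = 2 * 2010.6610 / 2.8900 / 3600 = 0.386517 hr
life = 351707 * 0.386517 = 135900 hours


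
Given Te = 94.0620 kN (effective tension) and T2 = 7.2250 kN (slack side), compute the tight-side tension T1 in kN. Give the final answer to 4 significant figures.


T1 = Te + T2 = 94.0620 + 7.2250
T1 = 101.3 kN


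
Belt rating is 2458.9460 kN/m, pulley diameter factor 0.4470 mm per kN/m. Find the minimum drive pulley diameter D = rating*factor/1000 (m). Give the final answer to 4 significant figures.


D = 2458.9460 * 0.4470 / 1000
D = 1.099 m


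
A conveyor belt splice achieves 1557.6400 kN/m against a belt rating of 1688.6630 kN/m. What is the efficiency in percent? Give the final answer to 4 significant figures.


Eff = 1557.6400 / 1688.6630 * 100
Eff = 92.24 %


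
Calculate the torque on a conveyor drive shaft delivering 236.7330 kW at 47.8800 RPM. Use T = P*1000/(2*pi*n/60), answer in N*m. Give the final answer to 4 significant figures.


omega = 2*pi*47.8800/60 = 5.01398 rad/s
T = 236.7330*1000 / 5.01398
T = 47210 N*m


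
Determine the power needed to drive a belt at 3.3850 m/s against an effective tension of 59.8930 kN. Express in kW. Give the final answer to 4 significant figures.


P = Te * v = 59.8930 * 3.3850
P = 202.7 kW


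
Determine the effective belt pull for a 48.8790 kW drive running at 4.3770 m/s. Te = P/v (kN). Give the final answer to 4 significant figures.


Te = P / v = 48.8790 / 4.3770
Te = 11.17 kN


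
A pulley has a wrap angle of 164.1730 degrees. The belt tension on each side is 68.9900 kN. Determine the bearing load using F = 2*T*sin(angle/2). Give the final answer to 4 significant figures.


F = 2 * 68.9900 * sin(164.1730/2 deg)
F = 136.7 kN


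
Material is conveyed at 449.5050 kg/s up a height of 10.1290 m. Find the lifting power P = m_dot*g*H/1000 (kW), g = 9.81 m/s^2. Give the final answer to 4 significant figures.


P = 449.5050 * 9.81 * 10.1290 / 1000
P = 44.67 kW


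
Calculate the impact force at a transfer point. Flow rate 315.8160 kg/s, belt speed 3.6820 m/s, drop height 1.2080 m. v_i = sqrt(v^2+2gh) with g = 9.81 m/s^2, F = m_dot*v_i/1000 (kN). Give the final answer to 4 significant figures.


v_i = sqrt(3.6820^2 + 2*9.81*1.2080) = 6.10394 m/s
F = 315.8160 * 6.10394 / 1000
F = 1.928 kN


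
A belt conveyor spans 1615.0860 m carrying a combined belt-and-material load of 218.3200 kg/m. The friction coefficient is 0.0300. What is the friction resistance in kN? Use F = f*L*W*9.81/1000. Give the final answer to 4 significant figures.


F = 0.0300 * 1615.0860 * 218.3200 * 9.81 / 1000
F = 103.8 kN


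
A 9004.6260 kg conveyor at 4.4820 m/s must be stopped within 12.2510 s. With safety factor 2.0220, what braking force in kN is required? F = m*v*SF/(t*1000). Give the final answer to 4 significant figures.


F = 9004.6260 * 4.4820 / 12.2510 * 2.0220 / 1000
F = 6.661 kN


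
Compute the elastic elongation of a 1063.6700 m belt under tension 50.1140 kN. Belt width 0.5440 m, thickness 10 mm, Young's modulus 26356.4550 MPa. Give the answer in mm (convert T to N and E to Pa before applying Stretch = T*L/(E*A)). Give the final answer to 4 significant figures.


A = 0.5440 * 0.01 = 0.00544 m^2
Stretch = 50.1140*1000 * 1063.6700 / (26356.4550e6 * 0.00544) * 1000
Stretch = 371.8 mm


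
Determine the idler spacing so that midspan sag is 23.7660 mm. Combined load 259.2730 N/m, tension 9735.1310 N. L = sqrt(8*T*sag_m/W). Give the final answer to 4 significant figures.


sag = 23.7660/1000 = 0.023766 m
L = sqrt(8 * 9735.1310 * 0.023766 / 259.2730)
L = 2.672 m


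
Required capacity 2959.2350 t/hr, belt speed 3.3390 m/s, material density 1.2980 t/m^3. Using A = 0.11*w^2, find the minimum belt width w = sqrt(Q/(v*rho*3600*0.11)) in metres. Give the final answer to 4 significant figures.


A_req = 2959.2350 / (3.3390 * 1.2980 * 3600) = 0.189664 m^2
w = sqrt(0.189664 / 0.11)
w = 1.313 m


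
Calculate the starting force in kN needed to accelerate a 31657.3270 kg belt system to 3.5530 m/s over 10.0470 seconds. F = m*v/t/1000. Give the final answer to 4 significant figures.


F = 31657.3270 * 3.5530 / 10.0470 / 1000
F = 11.20 kN


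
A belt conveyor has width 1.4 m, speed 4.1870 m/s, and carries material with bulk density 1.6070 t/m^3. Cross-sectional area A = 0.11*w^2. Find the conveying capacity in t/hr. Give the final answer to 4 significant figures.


A = 0.11 * 1.4^2 = 0.2156 m^2
C = 0.2156 * 4.1870 * 1.6070 * 3600
C = 5222 t/hr


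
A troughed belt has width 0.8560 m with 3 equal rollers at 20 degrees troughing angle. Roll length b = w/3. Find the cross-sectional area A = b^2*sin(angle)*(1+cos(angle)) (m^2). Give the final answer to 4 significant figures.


b = 0.8560/3 = 0.285333 m
A = 0.285333^2 * sin(20 deg) * (1 + cos(20 deg))
A = 0.05401 m^2


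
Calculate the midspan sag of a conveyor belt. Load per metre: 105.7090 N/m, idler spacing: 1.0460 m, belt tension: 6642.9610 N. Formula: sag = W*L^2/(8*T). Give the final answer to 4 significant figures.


sag = 105.7090 * 1.0460^2 / (8 * 6642.9610)
sag = 0.002176 m


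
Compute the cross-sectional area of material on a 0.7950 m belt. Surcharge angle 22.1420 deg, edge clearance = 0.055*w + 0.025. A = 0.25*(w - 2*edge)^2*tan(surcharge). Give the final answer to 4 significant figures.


edge = 0.055*0.7950 + 0.025 = 0.068725 m
ew = 0.7950 - 2*0.068725 = 0.65755 m
A = 0.25 * 0.65755^2 * tan(22.1420 deg)
A = 0.04398 m^2


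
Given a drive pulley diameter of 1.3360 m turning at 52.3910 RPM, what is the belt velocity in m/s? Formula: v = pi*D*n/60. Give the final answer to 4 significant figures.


v = pi * 1.3360 * 52.3910 / 60
v = 3.665 m/s


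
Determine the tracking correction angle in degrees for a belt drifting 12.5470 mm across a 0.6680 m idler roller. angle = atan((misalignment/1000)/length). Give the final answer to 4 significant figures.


misalign_m = 12.5470 / 1000 = 0.012547 m
angle = atan(0.012547 / 0.6680)
angle = 1.076 deg


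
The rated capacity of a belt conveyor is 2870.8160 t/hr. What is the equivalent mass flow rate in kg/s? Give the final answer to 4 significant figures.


m_dot = 2870.8160 * 1000 / 3600
m_dot = 797.4 kg/s


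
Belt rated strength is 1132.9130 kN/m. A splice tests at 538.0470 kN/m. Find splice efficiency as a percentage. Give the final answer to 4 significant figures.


Eff = 538.0470 / 1132.9130 * 100
Eff = 47.49 %


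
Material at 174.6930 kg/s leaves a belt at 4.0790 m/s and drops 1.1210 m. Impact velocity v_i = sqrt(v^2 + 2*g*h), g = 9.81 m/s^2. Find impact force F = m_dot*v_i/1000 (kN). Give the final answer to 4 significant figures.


v_i = sqrt(4.0790^2 + 2*9.81*1.1210) = 6.21549 m/s
F = 174.6930 * 6.21549 / 1000
F = 1.086 kN


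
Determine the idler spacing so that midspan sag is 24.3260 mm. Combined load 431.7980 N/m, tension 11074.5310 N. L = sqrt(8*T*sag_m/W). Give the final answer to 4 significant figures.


sag = 24.3260/1000 = 0.024326 m
L = sqrt(8 * 11074.5310 * 0.024326 / 431.7980)
L = 2.234 m


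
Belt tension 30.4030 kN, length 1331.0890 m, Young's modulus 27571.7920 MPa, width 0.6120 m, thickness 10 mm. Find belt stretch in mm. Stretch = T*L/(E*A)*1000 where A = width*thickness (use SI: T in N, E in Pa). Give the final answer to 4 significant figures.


A = 0.6120 * 0.01 = 0.00612 m^2
Stretch = 30.4030*1000 * 1331.0890 / (27571.7920e6 * 0.00612) * 1000
Stretch = 239.8 mm


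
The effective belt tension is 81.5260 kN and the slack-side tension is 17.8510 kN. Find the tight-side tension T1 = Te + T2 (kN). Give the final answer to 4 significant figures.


T1 = Te + T2 = 81.5260 + 17.8510
T1 = 99.38 kN


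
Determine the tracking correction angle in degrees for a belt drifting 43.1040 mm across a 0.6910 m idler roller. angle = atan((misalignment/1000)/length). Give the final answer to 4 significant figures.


misalign_m = 43.1040 / 1000 = 0.043104 m
angle = atan(0.043104 / 0.6910)
angle = 3.569 deg


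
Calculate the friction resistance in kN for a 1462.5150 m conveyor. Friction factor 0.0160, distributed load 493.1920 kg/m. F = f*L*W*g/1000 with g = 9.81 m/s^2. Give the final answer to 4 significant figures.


F = 0.0160 * 1462.5150 * 493.1920 * 9.81 / 1000
F = 113.2 kN


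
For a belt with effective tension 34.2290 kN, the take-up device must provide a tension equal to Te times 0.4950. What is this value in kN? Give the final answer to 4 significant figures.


T_tu = 34.2290 * 0.4950
T_tu = 16.94 kN


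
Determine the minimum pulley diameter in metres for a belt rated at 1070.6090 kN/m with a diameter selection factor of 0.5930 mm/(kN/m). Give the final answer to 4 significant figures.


D = 1070.6090 * 0.5930 / 1000
D = 0.6349 m


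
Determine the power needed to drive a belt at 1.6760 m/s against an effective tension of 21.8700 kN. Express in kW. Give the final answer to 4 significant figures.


P = Te * v = 21.8700 * 1.6760
P = 36.65 kW


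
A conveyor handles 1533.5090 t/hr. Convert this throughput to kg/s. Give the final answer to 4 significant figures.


m_dot = 1533.5090 * 1000 / 3600
m_dot = 426.0 kg/s


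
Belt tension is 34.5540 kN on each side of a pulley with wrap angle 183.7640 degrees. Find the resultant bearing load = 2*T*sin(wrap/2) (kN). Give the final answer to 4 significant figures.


F = 2 * 34.5540 * sin(183.7640/2 deg)
F = 69.07 kN


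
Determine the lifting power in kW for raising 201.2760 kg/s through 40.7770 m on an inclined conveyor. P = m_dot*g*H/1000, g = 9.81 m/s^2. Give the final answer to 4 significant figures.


P = 201.2760 * 9.81 * 40.7770 / 1000
P = 80.51 kW


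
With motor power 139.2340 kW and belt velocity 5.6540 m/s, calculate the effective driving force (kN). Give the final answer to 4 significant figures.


Te = P / v = 139.2340 / 5.6540
Te = 24.63 kN


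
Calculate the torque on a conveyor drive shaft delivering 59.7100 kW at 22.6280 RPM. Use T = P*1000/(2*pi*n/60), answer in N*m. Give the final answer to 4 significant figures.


omega = 2*pi*22.6280/60 = 2.3696 rad/s
T = 59.7100*1000 / 2.3696
T = 25200 N*m


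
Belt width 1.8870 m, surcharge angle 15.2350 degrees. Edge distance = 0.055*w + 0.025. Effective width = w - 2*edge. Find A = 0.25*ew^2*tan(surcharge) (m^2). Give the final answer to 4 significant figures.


edge = 0.055*1.8870 + 0.025 = 0.128785 m
ew = 1.8870 - 2*0.128785 = 1.62943 m
A = 0.25 * 1.62943^2 * tan(15.2350 deg)
A = 0.1808 m^2


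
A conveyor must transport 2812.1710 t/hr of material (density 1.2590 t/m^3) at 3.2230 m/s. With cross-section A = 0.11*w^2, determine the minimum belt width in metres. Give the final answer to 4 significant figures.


A_req = 2812.1710 / (3.2230 * 1.2590 * 3600) = 0.19251 m^2
w = sqrt(0.19251 / 0.11)
w = 1.323 m


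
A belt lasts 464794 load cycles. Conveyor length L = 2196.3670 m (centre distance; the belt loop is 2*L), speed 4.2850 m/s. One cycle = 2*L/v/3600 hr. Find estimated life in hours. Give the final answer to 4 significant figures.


cycle_time = 2 * 2196.3670 / 4.2850 / 3600 = 0.284762 hr
life = 464794 * 0.284762 = 132400 hours


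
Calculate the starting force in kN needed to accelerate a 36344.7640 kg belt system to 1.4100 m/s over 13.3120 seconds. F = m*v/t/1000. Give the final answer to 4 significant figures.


F = 36344.7640 * 1.4100 / 13.3120 / 1000
F = 3.850 kN


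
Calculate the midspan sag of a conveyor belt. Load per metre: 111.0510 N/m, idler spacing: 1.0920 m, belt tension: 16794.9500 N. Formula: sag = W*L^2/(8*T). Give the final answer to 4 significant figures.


sag = 111.0510 * 1.0920^2 / (8 * 16794.9500)
sag = 0.0009856 m


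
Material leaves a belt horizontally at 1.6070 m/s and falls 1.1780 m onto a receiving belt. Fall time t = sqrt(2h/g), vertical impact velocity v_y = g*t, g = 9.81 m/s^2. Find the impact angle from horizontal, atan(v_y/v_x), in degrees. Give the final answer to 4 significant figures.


t = sqrt(2*1.1780/9.81) = 0.490064 s
v_y = 9.81 * 0.490064 = 4.80753 m/s
angle = atan(4.80753 / 1.6070) = 71.52 deg


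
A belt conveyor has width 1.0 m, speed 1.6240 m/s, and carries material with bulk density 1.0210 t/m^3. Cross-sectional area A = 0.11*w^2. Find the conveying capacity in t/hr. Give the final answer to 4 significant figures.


A = 0.11 * 1.0^2 = 0.11 m^2
C = 0.11 * 1.6240 * 1.0210 * 3600
C = 656.6 t/hr


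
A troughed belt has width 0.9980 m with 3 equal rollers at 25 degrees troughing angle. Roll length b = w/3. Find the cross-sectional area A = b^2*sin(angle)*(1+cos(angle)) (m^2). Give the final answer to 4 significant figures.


b = 0.9980/3 = 0.332667 m
A = 0.332667^2 * sin(25 deg) * (1 + cos(25 deg))
A = 0.08916 m^2


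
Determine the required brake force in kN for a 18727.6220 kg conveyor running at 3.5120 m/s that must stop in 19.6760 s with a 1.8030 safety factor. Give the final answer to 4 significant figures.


F = 18727.6220 * 3.5120 / 19.6760 * 1.8030 / 1000
F = 6.027 kN


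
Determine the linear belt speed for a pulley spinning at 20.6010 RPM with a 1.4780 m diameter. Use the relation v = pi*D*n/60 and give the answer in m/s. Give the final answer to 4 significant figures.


v = pi * 1.4780 * 20.6010 / 60
v = 1.594 m/s


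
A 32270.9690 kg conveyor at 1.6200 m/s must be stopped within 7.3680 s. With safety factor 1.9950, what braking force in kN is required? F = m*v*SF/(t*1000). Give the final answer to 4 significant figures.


F = 32270.9690 * 1.6200 / 7.3680 * 1.9950 / 1000
F = 14.16 kN


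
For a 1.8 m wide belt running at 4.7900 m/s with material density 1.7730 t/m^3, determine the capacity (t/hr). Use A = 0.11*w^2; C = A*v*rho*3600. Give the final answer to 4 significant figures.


A = 0.11 * 1.8^2 = 0.3564 m^2
C = 0.3564 * 4.7900 * 1.7730 * 3600
C = 10900 t/hr


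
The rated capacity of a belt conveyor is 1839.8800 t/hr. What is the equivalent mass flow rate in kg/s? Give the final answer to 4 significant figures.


m_dot = 1839.8800 * 1000 / 3600
m_dot = 511.1 kg/s


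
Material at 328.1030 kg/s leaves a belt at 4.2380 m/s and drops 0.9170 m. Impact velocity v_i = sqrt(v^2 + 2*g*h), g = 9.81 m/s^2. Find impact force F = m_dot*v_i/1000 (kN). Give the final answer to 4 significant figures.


v_i = sqrt(4.2380^2 + 2*9.81*0.9170) = 5.99601 m/s
F = 328.1030 * 5.99601 / 1000
F = 1.967 kN


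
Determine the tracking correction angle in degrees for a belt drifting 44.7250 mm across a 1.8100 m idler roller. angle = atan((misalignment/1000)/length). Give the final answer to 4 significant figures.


misalign_m = 44.7250 / 1000 = 0.044725 m
angle = atan(0.044725 / 1.8100)
angle = 1.415 deg


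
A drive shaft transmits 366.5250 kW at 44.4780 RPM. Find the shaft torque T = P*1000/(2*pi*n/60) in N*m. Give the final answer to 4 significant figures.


omega = 2*pi*44.4780/60 = 4.65773 rad/s
T = 366.5250*1000 / 4.65773
T = 78690 N*m


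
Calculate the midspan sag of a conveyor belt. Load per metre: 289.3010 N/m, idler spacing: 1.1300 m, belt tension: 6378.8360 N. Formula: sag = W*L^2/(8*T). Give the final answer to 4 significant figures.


sag = 289.3010 * 1.1300^2 / (8 * 6378.8360)
sag = 0.007239 m


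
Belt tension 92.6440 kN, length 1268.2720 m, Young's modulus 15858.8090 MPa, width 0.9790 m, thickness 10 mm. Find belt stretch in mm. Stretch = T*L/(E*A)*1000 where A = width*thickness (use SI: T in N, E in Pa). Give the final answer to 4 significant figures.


A = 0.9790 * 0.01 = 0.00979 m^2
Stretch = 92.6440*1000 * 1268.2720 / (15858.8090e6 * 0.00979) * 1000
Stretch = 756.8 mm


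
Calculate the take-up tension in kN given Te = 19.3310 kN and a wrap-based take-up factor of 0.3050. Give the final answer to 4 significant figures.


T_tu = 19.3310 * 0.3050
T_tu = 5.896 kN


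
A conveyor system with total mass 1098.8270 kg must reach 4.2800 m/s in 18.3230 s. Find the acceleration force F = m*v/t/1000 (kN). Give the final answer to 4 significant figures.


F = 1098.8270 * 4.2800 / 18.3230 / 1000
F = 0.2567 kN


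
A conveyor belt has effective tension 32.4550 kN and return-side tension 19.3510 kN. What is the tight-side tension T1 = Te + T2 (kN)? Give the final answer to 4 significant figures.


T1 = Te + T2 = 32.4550 + 19.3510
T1 = 51.81 kN


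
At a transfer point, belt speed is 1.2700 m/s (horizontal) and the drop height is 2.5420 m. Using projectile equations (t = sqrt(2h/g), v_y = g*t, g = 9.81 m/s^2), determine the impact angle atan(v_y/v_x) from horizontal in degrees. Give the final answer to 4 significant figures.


t = sqrt(2*2.5420/9.81) = 0.719894 s
v_y = 9.81 * 0.719894 = 7.06216 m/s
angle = atan(7.06216 / 1.2700) = 79.81 deg


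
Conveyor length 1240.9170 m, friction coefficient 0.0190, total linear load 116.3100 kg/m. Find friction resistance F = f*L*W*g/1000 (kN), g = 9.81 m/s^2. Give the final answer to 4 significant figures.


F = 0.0190 * 1240.9170 * 116.3100 * 9.81 / 1000
F = 26.90 kN


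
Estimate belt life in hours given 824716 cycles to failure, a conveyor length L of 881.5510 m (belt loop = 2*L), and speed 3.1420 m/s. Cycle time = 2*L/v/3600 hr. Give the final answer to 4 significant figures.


cycle_time = 2 * 881.5510 / 3.1420 / 3600 = 0.155872 hr
life = 824716 * 0.155872 = 128600 hours


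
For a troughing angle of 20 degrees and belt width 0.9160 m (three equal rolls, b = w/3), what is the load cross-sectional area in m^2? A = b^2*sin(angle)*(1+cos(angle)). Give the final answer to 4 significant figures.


b = 0.9160/3 = 0.305333 m
A = 0.305333^2 * sin(20 deg) * (1 + cos(20 deg))
A = 0.06185 m^2


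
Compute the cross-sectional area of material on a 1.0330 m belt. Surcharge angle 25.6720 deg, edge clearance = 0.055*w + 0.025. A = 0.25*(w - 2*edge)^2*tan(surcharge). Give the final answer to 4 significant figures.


edge = 0.055*1.0330 + 0.025 = 0.081815 m
ew = 1.0330 - 2*0.081815 = 0.86937 m
A = 0.25 * 0.86937^2 * tan(25.6720 deg)
A = 0.09082 m^2


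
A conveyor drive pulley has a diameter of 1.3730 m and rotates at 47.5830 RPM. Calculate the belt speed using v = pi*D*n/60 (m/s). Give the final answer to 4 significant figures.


v = pi * 1.3730 * 47.5830 / 60
v = 3.421 m/s


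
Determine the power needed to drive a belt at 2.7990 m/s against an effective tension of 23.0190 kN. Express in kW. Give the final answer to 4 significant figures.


P = Te * v = 23.0190 * 2.7990
P = 64.43 kW


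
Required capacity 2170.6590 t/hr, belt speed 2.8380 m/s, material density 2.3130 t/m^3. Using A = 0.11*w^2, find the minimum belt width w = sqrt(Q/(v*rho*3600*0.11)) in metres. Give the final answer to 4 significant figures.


A_req = 2170.6590 / (2.8380 * 2.3130 * 3600) = 0.0918546 m^2
w = sqrt(0.0918546 / 0.11)
w = 0.9138 m


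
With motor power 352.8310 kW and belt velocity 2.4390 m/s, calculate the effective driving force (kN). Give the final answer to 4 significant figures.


Te = P / v = 352.8310 / 2.4390
Te = 144.7 kN


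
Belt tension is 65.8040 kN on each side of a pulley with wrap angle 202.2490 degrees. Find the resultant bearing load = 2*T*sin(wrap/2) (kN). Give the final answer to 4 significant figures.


F = 2 * 65.8040 * sin(202.2490/2 deg)
F = 129.1 kN


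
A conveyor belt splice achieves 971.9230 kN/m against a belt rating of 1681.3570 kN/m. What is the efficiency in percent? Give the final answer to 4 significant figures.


Eff = 971.9230 / 1681.3570 * 100
Eff = 57.81 %


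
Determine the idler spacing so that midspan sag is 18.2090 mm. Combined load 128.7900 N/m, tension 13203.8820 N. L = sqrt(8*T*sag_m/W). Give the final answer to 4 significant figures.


sag = 18.2090/1000 = 0.018209 m
L = sqrt(8 * 13203.8820 * 0.018209 / 128.7900)
L = 3.865 m


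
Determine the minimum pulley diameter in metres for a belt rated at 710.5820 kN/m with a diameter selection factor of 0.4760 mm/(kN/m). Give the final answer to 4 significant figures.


D = 710.5820 * 0.4760 / 1000
D = 0.3382 m


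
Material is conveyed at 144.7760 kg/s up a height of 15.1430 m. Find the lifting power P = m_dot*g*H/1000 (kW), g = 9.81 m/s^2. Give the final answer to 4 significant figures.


P = 144.7760 * 9.81 * 15.1430 / 1000
P = 21.51 kW


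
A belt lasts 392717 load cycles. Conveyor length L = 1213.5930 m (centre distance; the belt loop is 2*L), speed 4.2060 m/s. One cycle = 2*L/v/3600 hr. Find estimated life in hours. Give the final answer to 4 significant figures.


cycle_time = 2 * 1213.5930 / 4.2060 / 3600 = 0.160299 hr
life = 392717 * 0.160299 = 62950 hours


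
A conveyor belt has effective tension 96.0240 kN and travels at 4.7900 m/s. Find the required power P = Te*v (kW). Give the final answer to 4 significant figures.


P = Te * v = 96.0240 * 4.7900
P = 460.0 kW


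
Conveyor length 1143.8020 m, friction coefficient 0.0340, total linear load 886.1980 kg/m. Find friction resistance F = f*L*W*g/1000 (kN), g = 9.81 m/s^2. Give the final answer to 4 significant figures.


F = 0.0340 * 1143.8020 * 886.1980 * 9.81 / 1000
F = 338.1 kN


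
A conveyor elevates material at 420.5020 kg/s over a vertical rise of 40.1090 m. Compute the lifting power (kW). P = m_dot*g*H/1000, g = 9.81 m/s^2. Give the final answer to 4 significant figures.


P = 420.5020 * 9.81 * 40.1090 / 1000
P = 165.5 kW


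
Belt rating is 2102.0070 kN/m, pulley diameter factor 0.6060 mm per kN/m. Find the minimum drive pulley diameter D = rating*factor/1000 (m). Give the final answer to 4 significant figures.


D = 2102.0070 * 0.6060 / 1000
D = 1.274 m


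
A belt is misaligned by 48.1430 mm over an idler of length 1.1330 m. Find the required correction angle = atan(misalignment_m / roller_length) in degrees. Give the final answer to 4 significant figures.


misalign_m = 48.1430 / 1000 = 0.048143 m
angle = atan(0.048143 / 1.1330)
angle = 2.433 deg


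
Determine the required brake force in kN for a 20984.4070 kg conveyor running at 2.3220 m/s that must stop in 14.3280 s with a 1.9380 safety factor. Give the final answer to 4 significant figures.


F = 20984.4070 * 2.3220 / 14.3280 * 1.9380 / 1000
F = 6.591 kN


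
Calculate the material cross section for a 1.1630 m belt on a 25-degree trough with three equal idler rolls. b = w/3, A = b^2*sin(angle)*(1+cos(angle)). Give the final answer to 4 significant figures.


b = 1.1630/3 = 0.387667 m
A = 0.387667^2 * sin(25 deg) * (1 + cos(25 deg))
A = 0.1211 m^2


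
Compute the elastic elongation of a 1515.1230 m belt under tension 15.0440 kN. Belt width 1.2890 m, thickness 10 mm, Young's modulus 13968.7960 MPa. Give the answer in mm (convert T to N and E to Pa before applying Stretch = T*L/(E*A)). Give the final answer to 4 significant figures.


A = 1.2890 * 0.01 = 0.01289 m^2
Stretch = 15.0440*1000 * 1515.1230 / (13968.7960e6 * 0.01289) * 1000
Stretch = 126.6 mm


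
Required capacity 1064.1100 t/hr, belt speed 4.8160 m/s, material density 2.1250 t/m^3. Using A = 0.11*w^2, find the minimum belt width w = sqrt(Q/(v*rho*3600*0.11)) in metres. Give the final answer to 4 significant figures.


A_req = 1064.1100 / (4.8160 * 2.1250 * 3600) = 0.0288828 m^2
w = sqrt(0.0288828 / 0.11)
w = 0.5124 m


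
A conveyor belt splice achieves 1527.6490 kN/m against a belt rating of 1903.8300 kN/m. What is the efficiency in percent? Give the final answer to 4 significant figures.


Eff = 1527.6490 / 1903.8300 * 100
Eff = 80.24 %


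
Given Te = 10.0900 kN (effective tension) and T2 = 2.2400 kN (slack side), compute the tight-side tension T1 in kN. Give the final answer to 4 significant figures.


T1 = Te + T2 = 10.0900 + 2.2400
T1 = 12.33 kN


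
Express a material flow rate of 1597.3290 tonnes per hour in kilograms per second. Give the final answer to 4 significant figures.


m_dot = 1597.3290 * 1000 / 3600
m_dot = 443.7 kg/s


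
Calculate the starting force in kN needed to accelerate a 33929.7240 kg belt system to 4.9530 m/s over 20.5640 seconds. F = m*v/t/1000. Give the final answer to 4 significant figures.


F = 33929.7240 * 4.9530 / 20.5640 / 1000
F = 8.172 kN


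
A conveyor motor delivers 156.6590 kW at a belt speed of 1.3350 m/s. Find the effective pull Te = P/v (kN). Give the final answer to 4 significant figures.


Te = P / v = 156.6590 / 1.3350
Te = 117.3 kN


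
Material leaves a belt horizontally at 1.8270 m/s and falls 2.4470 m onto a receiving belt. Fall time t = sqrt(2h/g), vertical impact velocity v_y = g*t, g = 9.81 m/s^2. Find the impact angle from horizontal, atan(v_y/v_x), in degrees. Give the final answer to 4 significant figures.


t = sqrt(2*2.4470/9.81) = 0.706313 s
v_y = 9.81 * 0.706313 = 6.92893 m/s
angle = atan(6.92893 / 1.8270) = 75.23 deg


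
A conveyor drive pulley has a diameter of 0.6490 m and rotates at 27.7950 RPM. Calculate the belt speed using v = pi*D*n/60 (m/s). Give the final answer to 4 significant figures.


v = pi * 0.6490 * 27.7950 / 60
v = 0.9445 m/s


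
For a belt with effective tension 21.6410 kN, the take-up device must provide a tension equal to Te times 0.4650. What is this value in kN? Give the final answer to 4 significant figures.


T_tu = 21.6410 * 0.4650
T_tu = 10.06 kN


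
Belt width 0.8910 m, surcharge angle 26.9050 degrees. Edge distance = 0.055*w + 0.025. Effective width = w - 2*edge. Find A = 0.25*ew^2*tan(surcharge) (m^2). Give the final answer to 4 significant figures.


edge = 0.055*0.8910 + 0.025 = 0.074005 m
ew = 0.8910 - 2*0.074005 = 0.74299 m
A = 0.25 * 0.74299^2 * tan(26.9050 deg)
A = 0.07003 m^2


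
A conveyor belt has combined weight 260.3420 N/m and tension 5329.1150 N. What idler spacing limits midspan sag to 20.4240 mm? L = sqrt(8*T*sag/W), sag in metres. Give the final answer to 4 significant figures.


sag = 20.4240/1000 = 0.020424 m
L = sqrt(8 * 5329.1150 * 0.020424 / 260.3420)
L = 1.829 m


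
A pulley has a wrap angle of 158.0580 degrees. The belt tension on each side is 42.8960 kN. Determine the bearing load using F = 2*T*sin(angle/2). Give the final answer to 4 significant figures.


F = 2 * 42.8960 * sin(158.0580/2 deg)
F = 84.22 kN


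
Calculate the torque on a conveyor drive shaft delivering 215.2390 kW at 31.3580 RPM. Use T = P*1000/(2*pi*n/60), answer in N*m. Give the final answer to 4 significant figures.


omega = 2*pi*31.3580/60 = 3.2838 rad/s
T = 215.2390*1000 / 3.2838
T = 65550 N*m


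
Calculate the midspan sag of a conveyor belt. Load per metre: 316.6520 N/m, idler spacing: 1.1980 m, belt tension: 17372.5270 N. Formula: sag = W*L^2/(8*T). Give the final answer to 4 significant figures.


sag = 316.6520 * 1.1980^2 / (8 * 17372.5270)
sag = 0.003270 m


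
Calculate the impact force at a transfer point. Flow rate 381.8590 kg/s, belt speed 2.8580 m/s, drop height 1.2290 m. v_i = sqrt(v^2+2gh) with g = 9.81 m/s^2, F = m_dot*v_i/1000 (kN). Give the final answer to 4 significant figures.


v_i = sqrt(2.8580^2 + 2*9.81*1.2290) = 5.68165 m/s
F = 381.8590 * 5.68165 / 1000
F = 2.170 kN


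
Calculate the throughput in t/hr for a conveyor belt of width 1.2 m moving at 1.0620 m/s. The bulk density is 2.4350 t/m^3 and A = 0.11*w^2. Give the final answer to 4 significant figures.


A = 0.11 * 1.2^2 = 0.1584 m^2
C = 0.1584 * 1.0620 * 2.4350 * 3600
C = 1475 t/hr
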